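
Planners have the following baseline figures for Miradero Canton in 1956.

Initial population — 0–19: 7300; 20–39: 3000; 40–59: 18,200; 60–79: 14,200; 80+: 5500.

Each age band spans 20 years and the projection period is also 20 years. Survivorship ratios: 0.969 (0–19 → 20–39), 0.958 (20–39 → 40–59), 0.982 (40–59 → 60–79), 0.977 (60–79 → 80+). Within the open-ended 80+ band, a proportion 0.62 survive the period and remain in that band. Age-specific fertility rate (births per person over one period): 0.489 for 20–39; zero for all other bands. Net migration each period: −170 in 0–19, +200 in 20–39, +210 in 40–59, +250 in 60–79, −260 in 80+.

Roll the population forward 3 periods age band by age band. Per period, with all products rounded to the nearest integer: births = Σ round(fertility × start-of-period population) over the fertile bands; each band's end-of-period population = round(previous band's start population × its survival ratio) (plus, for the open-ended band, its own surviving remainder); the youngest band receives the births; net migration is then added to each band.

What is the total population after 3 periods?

33231

After projecting period 1:
Births: 3000 × 0.489 = 1467
20–39: 7300 × 0.969 = 7074
40–59: 3000 × 0.958 = 2874
60–79: 18200 × 0.982 = 17872
80+: 14200 × 0.977 + 5500 × 0.62 = 13873 + 3410 = 17283
Net migration: 0–19 − 170 → 1297; 20–39 + 200 → 7274; 40–59 + 210 → 3084; 60–79 + 250 → 18122; 80+ − 260 → 17023
End of period: [1297, 7274, 3084, 18122, 17023]
After projecting period 2:
Births: 7274 × 0.489 = 3557
20–39: 1297 × 0.969 = 1257
40–59: 7274 × 0.958 = 6968
60–79: 3084 × 0.982 = 3028
80+: 18122 × 0.977 + 17023 × 0.62 = 17705 + 10554 = 28259
Net migration: 0–19 − 170 → 3387; 20–39 + 200 → 1457; 40–59 + 210 → 7178; 60–79 + 250 → 3278; 80+ − 260 → 27999
End of period: [3387, 1457, 7178, 3278, 27999]
After projecting period 3:
Births: 1457 × 0.489 = 712
20–39: 3387 × 0.969 = 3282
40–59: 1457 × 0.958 = 1396
60–79: 7178 × 0.982 = 7049
80+: 3278 × 0.977 + 27999 × 0.62 = 3203 + 17359 = 20562
Net migration: 0–19 − 170 → 542; 20–39 + 200 → 3482; 40–59 + 210 → 1606; 60–79 + 250 → 7299; 80+ − 260 → 20302
End of period: [542, 3482, 1606, 7299, 20302]
Total after period 3: 542 + 3482 + 1606 + 7299 + 20302 = 33231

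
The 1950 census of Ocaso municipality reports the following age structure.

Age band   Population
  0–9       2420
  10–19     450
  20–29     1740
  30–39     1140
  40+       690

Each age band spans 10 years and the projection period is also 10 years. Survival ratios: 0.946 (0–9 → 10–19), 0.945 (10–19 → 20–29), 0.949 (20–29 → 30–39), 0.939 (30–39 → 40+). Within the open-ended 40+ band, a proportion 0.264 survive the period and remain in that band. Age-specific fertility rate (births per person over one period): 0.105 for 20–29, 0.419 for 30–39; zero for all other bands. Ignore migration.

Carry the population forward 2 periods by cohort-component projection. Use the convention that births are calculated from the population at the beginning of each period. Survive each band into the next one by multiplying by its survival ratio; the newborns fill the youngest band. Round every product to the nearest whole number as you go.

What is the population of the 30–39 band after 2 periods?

— Period 1 —
Births: 1740 * 0.105 = 183  |  1140 * 0.419 = 478 — total 661
10–19: 2420 * 0.946 = 2289
20–29: 450 * 0.945 = 425
30–39: 1740 * 0.949 = 1651
40+: 1140 * 0.939 + 690 * 0.264 = 1070 + 182 = 1252
Population now: 0–9=661, 10–19=2289, 20–29=425, 30–39=1651, 40+=1252
— Period 2 —
Births: 425 * 0.105 = 45  |  1651 * 0.419 = 692 — total 737
10–19: 661 * 0.946 = 625
20–29: 2289 * 0.945 = 2163
30–39: 425 * 0.949 = 403
40+: 1651 * 0.939 + 1252 * 0.264 = 1550 + 331 = 1881
Population now: 0–9=737, 10–19=625, 20–29=2163, 30–39=403, 40+=1881

403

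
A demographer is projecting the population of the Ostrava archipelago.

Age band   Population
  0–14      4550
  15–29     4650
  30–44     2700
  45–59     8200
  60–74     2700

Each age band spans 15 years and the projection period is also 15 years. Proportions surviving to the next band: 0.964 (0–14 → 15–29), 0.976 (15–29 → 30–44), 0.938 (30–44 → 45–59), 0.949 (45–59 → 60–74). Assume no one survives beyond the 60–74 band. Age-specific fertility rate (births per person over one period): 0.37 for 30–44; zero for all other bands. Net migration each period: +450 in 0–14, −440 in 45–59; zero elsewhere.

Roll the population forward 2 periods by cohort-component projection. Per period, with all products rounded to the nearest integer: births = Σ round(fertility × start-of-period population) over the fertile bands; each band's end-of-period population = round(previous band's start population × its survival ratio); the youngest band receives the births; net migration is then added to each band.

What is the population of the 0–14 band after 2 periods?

2129

[period 1]
Births: 2700 × 0.37 = 999
15–29: 4550 × 0.964 = 4386
30–44: 4650 × 0.976 = 4538
45–59: 2700 × 0.938 = 2533
60–74: 8200 × 0.949 = 7782
Net migration: 0–14 + 450 → 1449; 45–59 − 440 → 2093
→ [1449, 4386, 4538, 2093, 7782]
[period 2]
Births: 4538 × 0.37 = 1679
15–29: 1449 × 0.964 = 1397
30–44: 4386 × 0.976 = 4281
45–59: 4538 × 0.938 = 4257
60–74: 2093 × 0.949 = 1986
Net migration: 0–14 + 450 → 2129; 45–59 − 440 → 3817
→ [2129, 1397, 4281, 3817, 1986]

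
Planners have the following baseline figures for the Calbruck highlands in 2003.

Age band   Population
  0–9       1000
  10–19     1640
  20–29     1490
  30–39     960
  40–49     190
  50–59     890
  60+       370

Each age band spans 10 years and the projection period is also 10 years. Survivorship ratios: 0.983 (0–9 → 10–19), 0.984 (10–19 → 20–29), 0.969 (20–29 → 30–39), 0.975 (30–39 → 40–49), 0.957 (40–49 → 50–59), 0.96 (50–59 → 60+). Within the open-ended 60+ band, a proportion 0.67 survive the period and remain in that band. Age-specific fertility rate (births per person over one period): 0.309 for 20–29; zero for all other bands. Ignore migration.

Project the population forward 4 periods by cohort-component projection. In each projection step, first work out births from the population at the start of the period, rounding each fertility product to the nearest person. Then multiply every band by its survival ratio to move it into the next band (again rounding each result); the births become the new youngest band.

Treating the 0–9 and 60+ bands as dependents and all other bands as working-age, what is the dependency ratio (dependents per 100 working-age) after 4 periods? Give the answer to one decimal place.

67.5

(Groups numbered youngest = 1 to oldest = 7.)
[period 1]
Births: 1490 × 0.309 = 460
Group 2: 1000 × 0.983 = 983
Group 3: 1640 × 0.984 = 1614
Group 4: 1490 × 0.969 = 1444
Group 5: 960 × 0.975 = 936
Group 6: 190 × 0.957 = 182
Group 7: 890 × 0.96 + 370 × 0.67 = 854 + 248 = 1102
End of period: [460, 983, 1614, 1444, 936, 182, 1102]
[period 2]
Births: 1614 × 0.309 = 499
Group 2: 460 × 0.983 = 452
Group 3: 983 × 0.984 = 967
Group 4: 1614 × 0.969 = 1564
Group 5: 1444 × 0.975 = 1408
Group 6: 936 × 0.957 = 896
Group 7: 182 × 0.96 + 1102 × 0.67 = 175 + 738 = 913
End of period: [499, 452, 967, 1564, 1408, 896, 913]
[period 3]
Births: 967 × 0.309 = 299
Group 2: 499 × 0.983 = 491
Group 3: 452 × 0.984 = 445
Group 4: 967 × 0.969 = 937
Group 5: 1564 × 0.975 = 1525
Group 6: 1408 × 0.957 = 1347
Group 7: 896 × 0.96 + 913 × 0.67 = 860 + 612 = 1472
End of period: [299, 491, 445, 937, 1525, 1347, 1472]
[period 4]
Births: 445 × 0.309 = 138
Group 2: 299 × 0.983 = 294
Group 3: 491 × 0.984 = 483
Group 4: 445 × 0.969 = 431
Group 5: 937 × 0.975 = 914
Group 6: 1525 × 0.957 = 1459
Group 7: 1347 × 0.96 + 1472 × 0.67 = 1293 + 986 = 2279
End of period: [138, 294, 483, 431, 914, 1459, 2279]
Dependents (band 0–9 + band 60+) = 138 + 2279 = 2417; working-age = 3581; ratio = 2417/3581 × 100 = 67.5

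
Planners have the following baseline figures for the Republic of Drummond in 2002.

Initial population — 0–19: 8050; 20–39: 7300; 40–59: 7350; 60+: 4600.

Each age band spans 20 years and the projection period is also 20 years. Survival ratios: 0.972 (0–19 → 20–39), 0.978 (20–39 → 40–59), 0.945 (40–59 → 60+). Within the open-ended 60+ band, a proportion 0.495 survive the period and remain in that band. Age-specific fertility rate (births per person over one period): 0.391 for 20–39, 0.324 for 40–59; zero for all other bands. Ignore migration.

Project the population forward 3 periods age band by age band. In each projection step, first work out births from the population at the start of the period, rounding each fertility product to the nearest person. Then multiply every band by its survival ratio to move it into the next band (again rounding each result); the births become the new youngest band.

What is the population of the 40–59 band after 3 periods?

(Bands numbered youngest = 1 to oldest = 4.)
Period 1:
Births: 7300 * 0.391 = 2854, 7350 * 0.324 = 2381 → total 5235
Band 2: 8050 * 0.972 = 7825
Band 3: 7300 * 0.978 = 7139
Band 4: 7350 * 0.945 + 4600 * 0.495 = 6946 + 2277 = 9223
End of period: [5235, 7825, 7139, 9223]
Period 2:
Births: 7825 * 0.391 = 3060, 7139 * 0.324 = 2313 → total 5373
Band 2: 5235 * 0.972 = 5088
Band 3: 7825 * 0.978 = 7653
Band 4: 7139 * 0.945 + 9223 * 0.495 = 6746 + 4565 = 11311
End of period: [5373, 5088, 7653, 11311]
Period 3:
Births: 5088 * 0.391 = 1989, 7653 * 0.324 = 2480 → total 4469
Band 2: 5373 * 0.972 = 5223
Band 3: 5088 * 0.978 = 4976
Band 4: 7653 * 0.945 + 11311 * 0.495 = 7232 + 5599 = 12831
End of period: [4469, 5223, 4976, 12831]

4976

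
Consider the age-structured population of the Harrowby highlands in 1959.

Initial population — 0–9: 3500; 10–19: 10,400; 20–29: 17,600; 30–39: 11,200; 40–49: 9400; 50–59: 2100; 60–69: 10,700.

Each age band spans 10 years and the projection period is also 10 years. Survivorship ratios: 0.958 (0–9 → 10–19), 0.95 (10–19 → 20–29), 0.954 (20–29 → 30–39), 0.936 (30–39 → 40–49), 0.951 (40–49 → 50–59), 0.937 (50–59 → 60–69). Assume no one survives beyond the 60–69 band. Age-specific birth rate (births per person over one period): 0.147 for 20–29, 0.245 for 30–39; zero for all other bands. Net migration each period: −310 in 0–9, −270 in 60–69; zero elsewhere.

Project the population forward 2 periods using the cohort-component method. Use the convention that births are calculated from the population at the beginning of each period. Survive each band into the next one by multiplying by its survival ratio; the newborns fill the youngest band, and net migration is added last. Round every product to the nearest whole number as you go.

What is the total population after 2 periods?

56467

Let group 1 be 0–9 through group 7 = 60–69.
Period 1.
Births: 17600 × 0.147 = 2587  |  11200 × 0.245 = 2744 ⇒ total 5331
Group 2: 3500 × 0.958 = 3353
Group 3: 10400 × 0.95 = 9880
Group 4: 17600 × 0.954 = 16790
Group 5: 11200 × 0.936 = 10483
Group 6: 9400 × 0.951 = 8939
Group 7: 2100 × 0.937 = 1968
Net migration: Group 1 − 310 → 5021; Group 7 − 270 → 1698
Giving 5021 / 3353 / 9880 / 16790 / 10483 / 8939 / 1698.
Period 2.
Births: 9880 × 0.147 = 1452  |  16790 × 0.245 = 4114 ⇒ total 5566
Group 2: 5021 × 0.958 = 4810
Group 3: 3353 × 0.95 = 3185
Group 4: 9880 × 0.954 = 9426
Group 5: 16790 × 0.936 = 15715
Group 6: 10483 × 0.951 = 9969
Group 7: 8939 × 0.937 = 8376
Net migration: Group 1 − 310 → 5256; Group 7 − 270 → 8106
Giving 5256 / 4810 / 3185 / 9426 / 15715 / 9969 / 8106.
Total after period 2: 5256 + 4810 + 3185 + 9426 + 15715 + 9969 + 8106 = 56467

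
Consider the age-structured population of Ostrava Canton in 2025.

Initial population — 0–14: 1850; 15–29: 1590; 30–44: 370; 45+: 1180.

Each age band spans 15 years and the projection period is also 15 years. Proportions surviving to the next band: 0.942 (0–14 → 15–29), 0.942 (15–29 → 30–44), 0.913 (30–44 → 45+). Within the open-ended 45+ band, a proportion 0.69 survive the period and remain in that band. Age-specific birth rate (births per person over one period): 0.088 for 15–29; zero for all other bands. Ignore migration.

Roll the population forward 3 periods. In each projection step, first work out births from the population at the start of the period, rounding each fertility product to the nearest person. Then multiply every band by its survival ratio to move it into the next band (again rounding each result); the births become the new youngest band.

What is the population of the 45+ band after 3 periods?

2991

Period 1.
Births: 1590 × 0.088 = 140
15–29: 1850 × 0.942 = 1743
30–44: 1590 × 0.942 = 1498
45+: 370 × 0.913 + 1180 × 0.69 = 338 + 814 = 1152
Giving 140 / 1743 / 1498 / 1152.
Period 2.
Births: 1743 × 0.088 = 153
15–29: 140 × 0.942 = 132
30–44: 1743 × 0.942 = 1642
45+: 1498 × 0.913 + 1152 × 0.69 = 1368 + 795 = 2163
Giving 153 / 132 / 1642 / 2163.
Period 3.
Births: 132 × 0.088 = 12
15–29: 153 × 0.942 = 144
30–44: 132 × 0.942 = 124
45+: 1642 × 0.913 + 2163 × 0.69 = 1499 + 1492 = 2991
Giving 12 / 144 / 124 / 2991.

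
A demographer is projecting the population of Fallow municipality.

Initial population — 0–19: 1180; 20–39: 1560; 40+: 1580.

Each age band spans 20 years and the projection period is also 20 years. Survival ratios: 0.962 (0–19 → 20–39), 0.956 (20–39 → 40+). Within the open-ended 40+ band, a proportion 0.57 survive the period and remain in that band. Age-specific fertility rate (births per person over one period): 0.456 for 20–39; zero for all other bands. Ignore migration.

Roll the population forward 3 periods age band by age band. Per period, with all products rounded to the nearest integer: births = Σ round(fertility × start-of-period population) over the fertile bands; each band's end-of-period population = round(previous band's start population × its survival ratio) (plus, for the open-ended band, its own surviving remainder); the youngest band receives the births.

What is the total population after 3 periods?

2859

Call the bands 1 to 3, youngest first.
— Period 1 —
Births: 1560 × 0.456 = 711
Band 2: 1180 × 0.962 = 1135
Band 3: 1560 × 0.956 + 1580 × 0.57 = 1491 + 901 = 2392
End of period: [711, 1135, 2392]
— Period 2 —
Births: 1135 × 0.456 = 518
Band 2: 711 × 0.962 = 684
Band 3: 1135 × 0.956 + 2392 × 0.57 = 1085 + 1363 = 2448
End of period: [518, 684, 2448]
— Period 3 —
Births: 684 × 0.456 = 312
Band 2: 518 × 0.962 = 498
Band 3: 684 × 0.956 + 2448 × 0.57 = 654 + 1395 = 2049
End of period: [312, 498, 2049]
Total after period 3: 312 + 498 + 2049 = 2859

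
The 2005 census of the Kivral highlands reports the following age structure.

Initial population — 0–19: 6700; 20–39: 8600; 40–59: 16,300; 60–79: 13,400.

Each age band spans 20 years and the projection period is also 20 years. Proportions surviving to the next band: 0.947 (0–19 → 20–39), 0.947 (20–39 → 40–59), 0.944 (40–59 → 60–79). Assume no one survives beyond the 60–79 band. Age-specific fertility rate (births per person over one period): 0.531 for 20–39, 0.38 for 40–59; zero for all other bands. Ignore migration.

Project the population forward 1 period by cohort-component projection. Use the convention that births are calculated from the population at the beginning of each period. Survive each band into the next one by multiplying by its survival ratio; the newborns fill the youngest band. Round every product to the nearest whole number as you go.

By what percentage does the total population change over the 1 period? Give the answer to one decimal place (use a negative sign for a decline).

-9.7

(Bands numbered youngest = 1 to oldest = 4.)
Period 1:
Births: 8600 × 0.531 = 4567, 16300 × 0.38 = 6194 — total 10761
Band 2: 6700 × 0.947 = 6345
Band 3: 8600 × 0.947 = 8144
Band 4: 16300 × 0.944 = 15387
End of period: [10761, 6345, 8144, 15387]
Total: 45000 → 40637; change = -4363; percentage change = -9.7%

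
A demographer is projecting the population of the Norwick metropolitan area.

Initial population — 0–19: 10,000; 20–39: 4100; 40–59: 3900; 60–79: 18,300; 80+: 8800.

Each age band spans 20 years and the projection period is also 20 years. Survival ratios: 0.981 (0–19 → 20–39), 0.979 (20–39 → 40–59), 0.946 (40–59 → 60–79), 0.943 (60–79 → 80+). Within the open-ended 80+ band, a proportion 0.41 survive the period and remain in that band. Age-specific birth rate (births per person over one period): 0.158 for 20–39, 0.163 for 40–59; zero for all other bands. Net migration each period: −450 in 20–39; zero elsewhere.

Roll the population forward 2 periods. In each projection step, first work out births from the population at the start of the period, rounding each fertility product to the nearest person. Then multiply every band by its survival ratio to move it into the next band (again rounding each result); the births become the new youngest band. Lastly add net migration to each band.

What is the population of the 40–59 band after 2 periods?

9163

[period 1]
Births: 4100 × 0.158 = 648 ; 3900 × 0.163 = 636 → 1284
20–39: 10000 × 0.981 = 9810
40–59: 4100 × 0.979 = 4014
60–79: 3900 × 0.946 = 3689
80+: 18300 × 0.943 + 8800 × 0.41 = 17257 + 3608 = 20865
Net migration: 20–39 − 450 → 9360
Population now: 0–19=1284, 20–39=9360, 40–59=4014, 60–79=3689, 80+=20865
[period 2]
Births: 9360 × 0.158 = 1479 ; 4014 × 0.163 = 654 → 2133
20–39: 1284 × 0.981 = 1260
40–59: 9360 × 0.979 = 9163
60–79: 4014 × 0.946 = 3797
80+: 3689 × 0.943 + 20865 × 0.41 = 3479 + 8555 = 12034
Net migration: 20–39 − 450 → 810
Population now: 0–19=2133, 20–39=810, 40–59=9163, 60–79=3797, 80+=12034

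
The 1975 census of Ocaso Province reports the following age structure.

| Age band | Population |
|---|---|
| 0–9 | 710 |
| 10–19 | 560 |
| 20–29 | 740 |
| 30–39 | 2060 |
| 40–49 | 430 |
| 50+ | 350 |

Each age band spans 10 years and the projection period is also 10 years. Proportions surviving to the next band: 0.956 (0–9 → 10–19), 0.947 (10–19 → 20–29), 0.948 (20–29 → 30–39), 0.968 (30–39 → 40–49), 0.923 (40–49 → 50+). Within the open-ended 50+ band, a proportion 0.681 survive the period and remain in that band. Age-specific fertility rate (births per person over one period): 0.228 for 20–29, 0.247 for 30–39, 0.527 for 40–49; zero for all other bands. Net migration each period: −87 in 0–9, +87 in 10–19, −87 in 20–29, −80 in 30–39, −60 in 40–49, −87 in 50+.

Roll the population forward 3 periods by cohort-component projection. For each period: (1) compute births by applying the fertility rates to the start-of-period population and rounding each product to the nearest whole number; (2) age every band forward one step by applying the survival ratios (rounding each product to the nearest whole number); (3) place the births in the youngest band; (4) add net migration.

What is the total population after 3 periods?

(Groups numbered youngest = 1 to oldest = 6.)
Period 1:
Births: 740 × 0.228 = 169, 2060 × 0.247 = 509, 430 × 0.527 = 227 → total 905
Group 2: 710 × 0.956 = 679
Group 3: 560 × 0.947 = 530
Group 4: 740 × 0.948 = 702
Group 5: 2060 × 0.968 = 1994
Group 6: 430 × 0.923 + 350 × 0.681 = 397 + 238 = 635
Net migration: Group 1 − 87 → 818; Group 2 + 87 → 766; Group 3 − 87 → 443; Group 4 − 80 → 622; Group 5 − 60 → 1934; Group 6 − 87 → 548
Giving 818 / 766 / 443 / 622 / 1934 / 548.
Period 2:
Births: 443 × 0.228 = 101, 622 × 0.247 = 154, 1934 × 0.527 = 1019 → total 1274
Group 2: 818 × 0.956 = 782
Group 3: 766 × 0.947 = 725
Group 4: 443 × 0.948 = 420
Group 5: 622 × 0.968 = 602
Group 6: 1934 × 0.923 + 548 × 0.681 = 1785 + 373 = 2158
Net migration: Group 1 − 87 → 1187; Group 2 + 87 → 869; Group 3 − 87 → 638; Group 4 − 80 → 340; Group 5 − 60 → 542; Group 6 − 87 → 2071
Giving 1187 / 869 / 638 / 340 / 542 / 2071.
Period 3:
Births: 638 × 0.228 = 145, 340 × 0.247 = 84, 542 × 0.527 = 286 → total 515
Group 2: 1187 × 0.956 = 1135
Group 3: 869 × 0.947 = 823
Group 4: 638 × 0.948 = 605
Group 5: 340 × 0.968 = 329
Group 6: 542 × 0.923 + 2071 × 0.681 = 500 + 1410 = 1910
Net migration: Group 1 − 87 → 428; Group 2 + 87 → 1222; Group 3 − 87 → 736; Group 4 − 80 → 525; Group 5 − 60 → 269; Group 6 − 87 → 1823
Giving 428 / 1222 / 736 / 525 / 269 / 1823.
Total after period 3: 428 + 1222 + 736 + 525 + 269 + 1823 = 5003

5003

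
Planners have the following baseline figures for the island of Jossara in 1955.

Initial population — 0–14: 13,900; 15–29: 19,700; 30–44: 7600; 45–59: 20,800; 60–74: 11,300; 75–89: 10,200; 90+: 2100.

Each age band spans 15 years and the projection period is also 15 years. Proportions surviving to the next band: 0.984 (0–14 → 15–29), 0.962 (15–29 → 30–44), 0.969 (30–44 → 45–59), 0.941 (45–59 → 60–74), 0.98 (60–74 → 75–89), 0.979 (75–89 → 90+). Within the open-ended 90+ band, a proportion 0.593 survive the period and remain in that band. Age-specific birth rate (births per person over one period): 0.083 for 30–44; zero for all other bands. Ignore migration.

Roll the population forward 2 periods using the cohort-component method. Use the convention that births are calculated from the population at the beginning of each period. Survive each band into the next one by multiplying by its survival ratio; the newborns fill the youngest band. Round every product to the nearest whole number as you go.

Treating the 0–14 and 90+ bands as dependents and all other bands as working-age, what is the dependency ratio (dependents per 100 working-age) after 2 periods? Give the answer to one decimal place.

After projecting period 1:
Births: 7600 * 0.083 = 631
15–29: 13900 * 0.984 = 13678
30–44: 19700 * 0.962 = 18951
45–59: 7600 * 0.969 = 7364
60–74: 20800 * 0.941 = 19573
75–89: 11300 * 0.98 = 11074
90+: 10200 * 0.979 + 2100 * 0.593 = 9986 + 1245 = 11231
Giving 631 / 13678 / 18951 / 7364 / 19573 / 11074 / 11231.
After projecting period 2:
Births: 18951 * 0.083 = 1573
15–29: 631 * 0.984 = 621
30–44: 13678 * 0.962 = 13158
45–59: 18951 * 0.969 = 18364
60–74: 7364 * 0.941 = 6930
75–89: 19573 * 0.98 = 19182
90+: 11074 * 0.979 + 11231 * 0.593 = 10841 + 6660 = 17501
Giving 1573 / 621 / 13158 / 18364 / 6930 / 19182 / 17501.
Dependents (band 0–14 + band 90+) = 1573 + 17501 = 19074; working-age = 58255; ratio = 19074/58255 × 100 = 32.7

32.7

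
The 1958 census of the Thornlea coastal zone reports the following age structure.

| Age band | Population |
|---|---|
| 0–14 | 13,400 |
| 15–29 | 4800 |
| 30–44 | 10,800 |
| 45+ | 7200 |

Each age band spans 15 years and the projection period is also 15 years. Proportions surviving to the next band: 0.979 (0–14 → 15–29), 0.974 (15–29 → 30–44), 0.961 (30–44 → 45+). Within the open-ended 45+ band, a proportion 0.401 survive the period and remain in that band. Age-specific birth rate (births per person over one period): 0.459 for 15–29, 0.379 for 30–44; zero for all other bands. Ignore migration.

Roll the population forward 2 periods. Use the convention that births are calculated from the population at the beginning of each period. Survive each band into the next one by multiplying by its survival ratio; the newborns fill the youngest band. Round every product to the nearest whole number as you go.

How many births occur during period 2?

Let band 1 be 0–14 through band 4 = 45+.
[period 1]
Births: 4800 × 0.459 = 2203 ; 10800 × 0.379 = 4093 — total 6296
Band 2: 13400 × 0.979 = 13119
Band 3: 4800 × 0.974 = 4675
Band 4: 10800 × 0.961 + 7200 × 0.401 = 10379 + 2887 = 13266
Giving 6296 / 13119 / 4675 / 13266.
[period 2]
Births: 13119 × 0.459 = 6022 ; 4675 × 0.379 = 1772 — total 7794
Band 2: 6296 × 0.979 = 6164
Band 3: 13119 × 0.974 = 12778
Band 4: 4675 × 0.961 + 13266 × 0.401 = 4493 + 5320 = 9813
Giving 7794 / 6164 / 12778 / 9813.

7794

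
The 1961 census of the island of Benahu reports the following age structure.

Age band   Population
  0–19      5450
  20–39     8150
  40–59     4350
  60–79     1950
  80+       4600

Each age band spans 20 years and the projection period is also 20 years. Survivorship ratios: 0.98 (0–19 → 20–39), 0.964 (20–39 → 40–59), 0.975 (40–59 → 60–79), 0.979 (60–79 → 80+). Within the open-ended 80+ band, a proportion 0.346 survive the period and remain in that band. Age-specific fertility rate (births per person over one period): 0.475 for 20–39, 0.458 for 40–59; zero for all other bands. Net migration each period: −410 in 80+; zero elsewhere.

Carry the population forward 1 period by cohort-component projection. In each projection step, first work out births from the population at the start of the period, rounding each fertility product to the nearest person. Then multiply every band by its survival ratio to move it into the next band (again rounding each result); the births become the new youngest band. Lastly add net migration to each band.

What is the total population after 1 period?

26393

Numbering the bands 1..5 from youngest to oldest:
Period 1:
Births: 8150 × 0.475 = 3871  |  4350 × 0.458 = 1992 ⇒ total 5863
Band 2: 5450 × 0.98 = 5341
Band 3: 8150 × 0.964 = 7857
Band 4: 4350 × 0.975 = 4241
Band 5: 1950 × 0.979 + 4600 × 0.346 = 1909 + 1592 = 3501
Net migration: Band 5 − 410 → 3091
End of period: [5863, 5341, 7857, 4241, 3091]
Total after period 1: 5863 + 5341 + 7857 + 4241 + 3091 = 26393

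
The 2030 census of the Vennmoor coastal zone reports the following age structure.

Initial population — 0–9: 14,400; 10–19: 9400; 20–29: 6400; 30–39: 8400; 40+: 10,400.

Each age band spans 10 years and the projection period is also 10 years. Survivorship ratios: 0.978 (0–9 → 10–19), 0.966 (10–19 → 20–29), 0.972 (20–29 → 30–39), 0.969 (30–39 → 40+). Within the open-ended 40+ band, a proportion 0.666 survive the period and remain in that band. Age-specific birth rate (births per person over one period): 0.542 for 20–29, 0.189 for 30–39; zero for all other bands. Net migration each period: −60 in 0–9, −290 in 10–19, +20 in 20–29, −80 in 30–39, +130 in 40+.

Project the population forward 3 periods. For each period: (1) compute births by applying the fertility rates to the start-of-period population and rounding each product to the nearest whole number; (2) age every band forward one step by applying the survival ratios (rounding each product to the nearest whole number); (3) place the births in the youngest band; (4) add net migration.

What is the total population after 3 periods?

[period 1]
Births: 6400 × 0.542 = 3469  |  8400 × 0.189 = 1588 → total 5057
10–19: 14400 × 0.978 = 14083
20–29: 9400 × 0.966 = 9080
30–39: 6400 × 0.972 = 6221
40+: 8400 × 0.969 + 10400 × 0.666 = 8140 + 6926 = 15066
Net migration: 0–9 − 60 → 4997; 10–19 − 290 → 13793; 20–29 + 20 → 9100; 30–39 − 80 → 6141; 40+ + 130 → 15196
Giving 4997 / 13793 / 9100 / 6141 / 15196.
[period 2]
Births: 9100 × 0.542 = 4932  |  6141 × 0.189 = 1161 → total 6093
10–19: 4997 × 0.978 = 4887
20–29: 13793 × 0.966 = 13324
30–39: 9100 × 0.972 = 8845
40+: 6141 × 0.969 + 15196 × 0.666 = 5951 + 10121 = 16072
Net migration: 0–9 − 60 → 6033; 10–19 − 290 → 4597; 20–29 + 20 → 13344; 30–39 − 80 → 8765; 40+ + 130 → 16202
Giving 6033 / 4597 / 13344 / 8765 / 16202.
[period 3]
Births: 13344 × 0.542 = 7232  |  8765 × 0.189 = 1657 → total 8889
10–19: 6033 × 0.978 = 5900
20–29: 4597 × 0.966 = 4441
30–39: 13344 × 0.972 = 12970
40+: 8765 × 0.969 + 16202 × 0.666 = 8493 + 10791 = 19284
Net migration: 0–9 − 60 → 8829; 10–19 − 290 → 5610; 20–29 + 20 → 4461; 30–39 − 80 → 12890; 40+ + 130 → 19414
Giving 8829 / 5610 / 4461 / 12890 / 19414.
Total after period 3: 8829 + 5610 + 4461 + 12890 + 19414 = 51204

51204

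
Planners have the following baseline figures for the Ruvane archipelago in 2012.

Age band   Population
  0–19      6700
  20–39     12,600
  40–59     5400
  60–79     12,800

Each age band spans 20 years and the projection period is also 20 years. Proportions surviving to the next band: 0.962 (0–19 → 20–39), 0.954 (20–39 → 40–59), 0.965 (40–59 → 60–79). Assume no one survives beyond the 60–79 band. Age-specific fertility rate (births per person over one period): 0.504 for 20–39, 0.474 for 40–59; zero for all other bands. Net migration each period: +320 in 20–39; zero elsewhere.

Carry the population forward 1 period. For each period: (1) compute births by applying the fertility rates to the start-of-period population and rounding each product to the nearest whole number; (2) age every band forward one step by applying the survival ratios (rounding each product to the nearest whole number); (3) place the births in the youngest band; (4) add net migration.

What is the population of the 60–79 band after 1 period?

5211

Numbering the bands 1..4 from youngest to oldest:
Period 1:
Births: 12600 × 0.504 = 6350  |  5400 × 0.474 = 2560 ⇒ total 8910
Band 2: 6700 × 0.962 = 6445
Band 3: 12600 × 0.954 = 12020
Band 4: 5400 × 0.965 = 5211
Net migration: Band 2 + 320 → 6765
Population now: 0–19=8910, 20–39=6765, 40–59=12020, 60–79=5211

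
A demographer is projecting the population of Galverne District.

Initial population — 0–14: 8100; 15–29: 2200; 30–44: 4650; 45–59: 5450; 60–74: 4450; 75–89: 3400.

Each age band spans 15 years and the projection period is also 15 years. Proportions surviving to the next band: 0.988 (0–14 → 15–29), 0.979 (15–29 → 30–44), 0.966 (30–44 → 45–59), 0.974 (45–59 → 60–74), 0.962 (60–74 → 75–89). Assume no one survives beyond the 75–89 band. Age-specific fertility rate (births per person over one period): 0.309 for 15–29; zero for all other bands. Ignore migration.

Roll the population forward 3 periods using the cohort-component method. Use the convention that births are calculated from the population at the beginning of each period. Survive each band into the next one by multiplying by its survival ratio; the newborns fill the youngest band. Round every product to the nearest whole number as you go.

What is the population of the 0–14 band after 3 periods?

208

Period 1:
Births: 2200 * 0.309 = 680
15–29: 8100 * 0.988 = 8003
30–44: 2200 * 0.979 = 2154
45–59: 4650 * 0.966 = 4492
60–74: 5450 * 0.974 = 5308
75–89: 4450 * 0.962 = 4281
Population now: 0–14=680, 15–29=8003, 30–44=2154, 45–59=4492, 60–74=5308, 75–89=4281
Period 2:
Births: 8003 * 0.309 = 2473
15–29: 680 * 0.988 = 672
30–44: 8003 * 0.979 = 7835
45–59: 2154 * 0.966 = 2081
60–74: 4492 * 0.974 = 4375
75–89: 5308 * 0.962 = 5106
Population now: 0–14=2473, 15–29=672, 30–44=7835, 45–59=2081, 60–74=4375, 75–89=5106
Period 3:
Births: 672 * 0.309 = 208
15–29: 2473 * 0.988 = 2443
30–44: 672 * 0.979 = 658
45–59: 7835 * 0.966 = 7569
60–74: 2081 * 0.974 = 2027
75–89: 4375 * 0.962 = 4209
Population now: 0–14=208, 15–29=2443, 30–44=658, 45–59=7569, 60–74=2027, 75–89=4209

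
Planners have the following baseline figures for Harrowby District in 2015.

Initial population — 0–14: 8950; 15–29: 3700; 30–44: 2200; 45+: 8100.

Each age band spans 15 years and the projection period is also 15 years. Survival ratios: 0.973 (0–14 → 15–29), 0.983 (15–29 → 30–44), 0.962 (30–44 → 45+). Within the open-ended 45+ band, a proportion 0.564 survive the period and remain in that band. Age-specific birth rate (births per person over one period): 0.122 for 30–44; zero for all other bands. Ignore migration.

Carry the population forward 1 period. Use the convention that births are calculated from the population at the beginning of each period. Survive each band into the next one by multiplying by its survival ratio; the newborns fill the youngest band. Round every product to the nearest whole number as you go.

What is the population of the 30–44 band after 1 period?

After projecting period 1:
Births: 2200 × 0.122 = 268
15–29: 8950 × 0.973 = 8708
30–44: 3700 × 0.983 = 3637
45+: 2200 × 0.962 + 8100 × 0.564 = 2116 + 4568 = 6684
End of period: [268, 8708, 3637, 6684]

3637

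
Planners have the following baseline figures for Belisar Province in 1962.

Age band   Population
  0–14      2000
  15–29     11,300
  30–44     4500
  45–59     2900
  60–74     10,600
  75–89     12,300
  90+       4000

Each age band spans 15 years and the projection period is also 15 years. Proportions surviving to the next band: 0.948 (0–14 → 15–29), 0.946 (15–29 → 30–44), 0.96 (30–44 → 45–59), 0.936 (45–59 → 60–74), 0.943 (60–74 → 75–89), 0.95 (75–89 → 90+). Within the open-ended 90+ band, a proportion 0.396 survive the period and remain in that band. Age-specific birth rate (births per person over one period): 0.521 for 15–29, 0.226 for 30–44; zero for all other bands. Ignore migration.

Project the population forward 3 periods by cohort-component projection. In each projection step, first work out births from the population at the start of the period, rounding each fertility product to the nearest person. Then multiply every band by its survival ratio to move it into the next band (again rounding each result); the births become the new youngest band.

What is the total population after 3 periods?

After projecting period 1:
Births: 11300 × 0.521 = 5887 ; 4500 × 0.226 = 1017 → total 6904
15–29: 2000 × 0.948 = 1896
30–44: 11300 × 0.946 = 10690
45–59: 4500 × 0.96 = 4320
60–74: 2900 × 0.936 = 2714
75–89: 10600 × 0.943 = 9996
90+: 12300 × 0.95 + 4000 × 0.396 = 11685 + 1584 = 13269
End of period: [6904, 1896, 10690, 4320, 2714, 9996, 13269]
After projecting period 2:
Births: 1896 × 0.521 = 988 ; 10690 × 0.226 = 2416 → total 3404
15–29: 6904 × 0.948 = 6545
30–44: 1896 × 0.946 = 1794
45–59: 10690 × 0.96 = 10262
60–74: 4320 × 0.936 = 4044
75–89: 2714 × 0.943 = 2559
90+: 9996 × 0.95 + 13269 × 0.396 = 9496 + 5255 = 14751
End of period: [3404, 6545, 1794, 10262, 4044, 2559, 14751]
After projecting period 3:
Births: 6545 × 0.521 = 3410 ; 1794 × 0.226 = 405 → total 3815
15–29: 3404 × 0.948 = 3227
30–44: 6545 × 0.946 = 6192
45–59: 1794 × 0.96 = 1722
60–74: 10262 × 0.936 = 9605
75–89: 4044 × 0.943 = 3813
90+: 2559 × 0.95 + 14751 × 0.396 = 2431 + 5841 = 8272
End of period: [3815, 3227, 6192, 1722, 9605, 3813, 8272]
Total after period 3: 3815 + 3227 + 6192 + 1722 + 9605 + 3813 + 8272 = 36646

36646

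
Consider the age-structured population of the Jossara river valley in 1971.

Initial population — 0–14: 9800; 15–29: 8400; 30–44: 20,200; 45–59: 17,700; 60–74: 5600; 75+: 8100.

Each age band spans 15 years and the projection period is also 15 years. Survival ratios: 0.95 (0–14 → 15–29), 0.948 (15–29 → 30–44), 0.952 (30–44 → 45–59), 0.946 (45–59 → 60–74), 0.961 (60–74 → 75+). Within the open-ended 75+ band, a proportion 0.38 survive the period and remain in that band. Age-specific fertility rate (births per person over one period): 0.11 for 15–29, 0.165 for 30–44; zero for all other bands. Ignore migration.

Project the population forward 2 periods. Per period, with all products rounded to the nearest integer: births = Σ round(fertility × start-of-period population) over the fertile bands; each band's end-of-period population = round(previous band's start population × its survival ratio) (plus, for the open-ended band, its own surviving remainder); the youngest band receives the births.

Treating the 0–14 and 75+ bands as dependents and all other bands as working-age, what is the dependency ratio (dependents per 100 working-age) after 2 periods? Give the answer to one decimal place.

Period 1.
Births: 8400 × 0.11 = 924  |  20200 × 0.165 = 3333 → total 4257
15–29: 9800 × 0.95 = 9310
30–44: 8400 × 0.948 = 7963
45–59: 20200 × 0.952 = 19230
60–74: 17700 × 0.946 = 16744
75+: 5600 × 0.961 + 8100 × 0.38 = 5382 + 3078 = 8460
→ [4257, 9310, 7963, 19230, 16744, 8460]
Period 2.
Births: 9310 × 0.11 = 1024  |  7963 × 0.165 = 1314 → total 2338
15–29: 4257 × 0.95 = 4044
30–44: 9310 × 0.948 = 8826
45–59: 7963 × 0.952 = 7581
60–74: 19230 × 0.946 = 18192
75+: 16744 × 0.961 + 8460 × 0.38 = 16091 + 3215 = 19306
→ [2338, 4044, 8826, 7581, 18192, 19306]
Dependents (band 0–14 + band 75+) = 2338 + 19306 = 21644; working-age = 38643; ratio = 21644/38643 × 100 = 56.0

56.0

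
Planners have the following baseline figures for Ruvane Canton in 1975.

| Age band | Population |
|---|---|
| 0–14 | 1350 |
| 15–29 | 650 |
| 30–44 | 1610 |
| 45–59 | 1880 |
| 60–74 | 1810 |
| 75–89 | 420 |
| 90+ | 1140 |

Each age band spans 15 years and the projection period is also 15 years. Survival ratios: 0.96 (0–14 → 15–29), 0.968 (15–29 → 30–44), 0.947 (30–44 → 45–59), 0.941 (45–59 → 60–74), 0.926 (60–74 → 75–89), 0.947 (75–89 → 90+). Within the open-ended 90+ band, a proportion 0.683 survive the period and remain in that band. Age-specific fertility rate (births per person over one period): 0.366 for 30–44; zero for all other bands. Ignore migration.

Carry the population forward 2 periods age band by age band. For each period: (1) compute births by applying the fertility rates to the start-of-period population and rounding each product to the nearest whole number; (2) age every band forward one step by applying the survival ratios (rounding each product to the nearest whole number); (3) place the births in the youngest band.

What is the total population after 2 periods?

8110

Numbering the bands 1..7 from youngest to oldest:
[period 1]
Births: 1610 * 0.366 = 589
Band 2: 1350 * 0.96 = 1296
Band 3: 650 * 0.968 = 629
Band 4: 1610 * 0.947 = 1525
Band 5: 1880 * 0.941 = 1769
Band 6: 1810 * 0.926 = 1676
Band 7: 420 * 0.947 + 1140 * 0.683 = 398 + 779 = 1177
Population now: 0–14=589, 15–29=1296, 30–44=629, 45–59=1525, 60–74=1769, 75–89=1676, 90+=1177
[period 2]
Births: 629 * 0.366 = 230
Band 2: 589 * 0.96 = 565
Band 3: 1296 * 0.968 = 1255
Band 4: 629 * 0.947 = 596
Band 5: 1525 * 0.941 = 1435
Band 6: 1769 * 0.926 = 1638
Band 7: 1676 * 0.947 + 1177 * 0.683 = 1587 + 804 = 2391
Population now: 0–14=230, 15–29=565, 30–44=1255, 45–59=596, 60–74=1435, 75–89=1638, 90+=2391
Total after period 2: 230 + 565 + 1255 + 596 + 1435 + 1638 + 2391 = 8110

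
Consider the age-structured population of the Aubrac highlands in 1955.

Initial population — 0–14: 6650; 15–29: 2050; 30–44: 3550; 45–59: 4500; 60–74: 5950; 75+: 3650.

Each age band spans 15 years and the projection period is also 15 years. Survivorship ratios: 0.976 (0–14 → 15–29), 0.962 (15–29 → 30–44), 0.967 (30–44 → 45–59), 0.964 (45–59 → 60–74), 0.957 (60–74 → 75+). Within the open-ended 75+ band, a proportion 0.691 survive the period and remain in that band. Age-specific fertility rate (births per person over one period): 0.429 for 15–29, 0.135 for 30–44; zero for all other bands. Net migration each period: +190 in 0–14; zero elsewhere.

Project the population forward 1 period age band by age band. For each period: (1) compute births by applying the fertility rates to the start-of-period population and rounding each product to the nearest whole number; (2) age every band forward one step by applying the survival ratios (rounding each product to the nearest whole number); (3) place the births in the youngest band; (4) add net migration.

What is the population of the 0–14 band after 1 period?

Period 1.
Births: 2050 × 0.429 = 879 ; 3550 × 0.135 = 479 — total 1358
15–29: 6650 × 0.976 = 6490
30–44: 2050 × 0.962 = 1972
45–59: 3550 × 0.967 = 3433
60–74: 4500 × 0.964 = 4338
75+: 5950 × 0.957 + 3650 × 0.691 = 5694 + 2522 = 8216
Net migration: 0–14 + 190 → 1548
End of period: [1548, 6490, 1972, 3433, 4338, 8216]

1548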